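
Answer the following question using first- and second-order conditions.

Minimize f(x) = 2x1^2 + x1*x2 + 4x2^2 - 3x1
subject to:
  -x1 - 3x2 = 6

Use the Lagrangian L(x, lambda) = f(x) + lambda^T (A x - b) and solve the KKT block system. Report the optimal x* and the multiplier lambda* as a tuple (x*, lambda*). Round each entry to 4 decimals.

Form the Lagrangian:
  L(x, lambda) = (1/2) x^T Q x + c^T x + lambda^T (A x - b)
Stationarity (grad_x L = 0): Q x + c + A^T lambda = 0.
Primal feasibility: A x = b.

This gives the KKT block system:
  [ Q   A^T ] [ x     ]   [-c ]
  [ A    0  ] [ lambda ] = [ b ]

Solving the linear system:
  x*      = (-0.0789, -1.9737)
  lambda* = (-5.2895)
  f(x*)   = 15.9868

x* = (-0.0789, -1.9737), lambda* = (-5.2895)


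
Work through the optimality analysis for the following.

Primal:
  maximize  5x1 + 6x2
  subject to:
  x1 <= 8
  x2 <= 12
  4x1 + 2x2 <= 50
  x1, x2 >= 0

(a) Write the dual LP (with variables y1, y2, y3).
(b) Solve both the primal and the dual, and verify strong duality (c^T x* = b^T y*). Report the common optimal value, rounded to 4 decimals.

The standard primal-dual pair for 'max c^T x s.t. A x <= b, x >= 0' is:
  Dual:  min b^T y  s.t.  A^T y >= c,  y >= 0.

So the dual LP is:
  minimize  8y1 + 12y2 + 50y3
  subject to:
    y1 + 4y3 >= 5
    y2 + 2y3 >= 6
    y1, y2, y3 >= 0

Solving the primal: x* = (6.5, 12).
  primal value c^T x* = 104.5.
Solving the dual: y* = (0, 3.5, 1.25).
  dual value b^T y* = 104.5.
Strong duality: c^T x* = b^T y*. Confirmed.

104.5


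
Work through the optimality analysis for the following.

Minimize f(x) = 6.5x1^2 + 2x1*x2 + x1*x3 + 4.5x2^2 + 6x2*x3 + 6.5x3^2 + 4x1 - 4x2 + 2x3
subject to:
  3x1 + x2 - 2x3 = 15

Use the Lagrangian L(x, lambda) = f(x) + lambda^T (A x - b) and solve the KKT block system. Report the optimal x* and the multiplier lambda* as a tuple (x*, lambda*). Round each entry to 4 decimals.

Form the Lagrangian:
  L(x, lambda) = (1/2) x^T Q x + c^T x + lambda^T (A x - b)
Stationarity (grad_x L = 0): Q x + c + A^T lambda = 0.
Primal feasibility: A x = b.

This gives the KKT block system:
  [ Q   A^T ] [ x     ]   [-c ]
  [ A    0  ] [ lambda ] = [ b ]

Solving the linear system:
  x*      = (1.6627, 3.3654, -3.3233)
  lambda* = (-9.674)
  f(x*)   = 65.8263

x* = (1.6627, 3.3654, -3.3233), lambda* = (-9.674)


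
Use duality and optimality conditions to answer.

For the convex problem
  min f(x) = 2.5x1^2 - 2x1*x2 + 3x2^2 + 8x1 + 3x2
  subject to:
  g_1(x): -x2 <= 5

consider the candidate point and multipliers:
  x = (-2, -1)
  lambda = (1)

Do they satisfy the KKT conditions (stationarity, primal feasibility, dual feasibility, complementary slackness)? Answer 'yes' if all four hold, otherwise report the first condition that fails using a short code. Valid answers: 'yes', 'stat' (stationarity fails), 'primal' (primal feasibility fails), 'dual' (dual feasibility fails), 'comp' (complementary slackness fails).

Gradient of f: grad f(x) = Q x + c = (0, 1)
Constraint values g_i(x) = a_i^T x - b_i:
  g_1((-2, -1)) = -4
Stationarity residual: grad f(x) + sum_i lambda_i a_i = (0, 0)
  -> stationarity OK
Primal feasibility (all g_i <= 0): OK
Dual feasibility (all lambda_i >= 0): OK
Complementary slackness (lambda_i * g_i(x) = 0 for all i): FAILS

Verdict: the first failing condition is complementary_slackness -> comp.

comp


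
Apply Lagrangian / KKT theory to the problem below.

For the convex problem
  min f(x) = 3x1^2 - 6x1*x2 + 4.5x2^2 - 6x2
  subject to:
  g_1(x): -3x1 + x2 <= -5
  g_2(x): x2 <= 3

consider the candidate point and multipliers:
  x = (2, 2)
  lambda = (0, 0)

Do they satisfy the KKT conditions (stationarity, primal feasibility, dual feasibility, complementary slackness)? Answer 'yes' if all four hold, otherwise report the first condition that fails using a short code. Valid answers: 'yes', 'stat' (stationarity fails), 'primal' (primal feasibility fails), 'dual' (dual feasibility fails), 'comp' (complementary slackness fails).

Gradient of f: grad f(x) = Q x + c = (0, 0)
Constraint values g_i(x) = a_i^T x - b_i:
  g_1((2, 2)) = 1
  g_2((2, 2)) = -1
Stationarity residual: grad f(x) + sum_i lambda_i a_i = (0, 0)
  -> stationarity OK
Primal feasibility (all g_i <= 0): FAILS
Dual feasibility (all lambda_i >= 0): OK
Complementary slackness (lambda_i * g_i(x) = 0 for all i): OK

Verdict: the first failing condition is primal_feasibility -> primal.

primal


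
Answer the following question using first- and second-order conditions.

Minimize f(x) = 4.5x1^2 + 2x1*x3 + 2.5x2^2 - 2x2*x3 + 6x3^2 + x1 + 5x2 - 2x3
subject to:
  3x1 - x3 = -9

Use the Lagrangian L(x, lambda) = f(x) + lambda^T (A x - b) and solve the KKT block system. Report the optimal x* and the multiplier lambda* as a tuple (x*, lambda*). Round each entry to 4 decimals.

Form the Lagrangian:
  L(x, lambda) = (1/2) x^T Q x + c^T x + lambda^T (A x - b)
Stationarity (grad_x L = 0): Q x + c + A^T lambda = 0.
Primal feasibility: A x = b.

This gives the KKT block system:
  [ Q   A^T ] [ x     ]   [-c ]
  [ A    0  ] [ lambda ] = [ b ]

Solving the linear system:
  x*      = (-2.6388, -0.5665, 1.0837)
  lambda* = (6.8604)
  f(x*)   = 27.0525

x* = (-2.6388, -0.5665, 1.0837), lambda* = (6.8604)


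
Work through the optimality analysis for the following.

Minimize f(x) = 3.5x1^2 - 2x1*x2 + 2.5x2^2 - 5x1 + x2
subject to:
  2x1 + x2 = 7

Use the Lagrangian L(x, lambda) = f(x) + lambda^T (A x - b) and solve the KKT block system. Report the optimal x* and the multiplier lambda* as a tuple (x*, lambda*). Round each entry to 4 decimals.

Form the Lagrangian:
  L(x, lambda) = (1/2) x^T Q x + c^T x + lambda^T (A x - b)
Stationarity (grad_x L = 0): Q x + c + A^T lambda = 0.
Primal feasibility: A x = b.

This gives the KKT block system:
  [ Q   A^T ] [ x     ]   [-c ]
  [ A    0  ] [ lambda ] = [ b ]

Solving the linear system:
  x*      = (2.6, 1.8)
  lambda* = (-4.8)
  f(x*)   = 11.2

x* = (2.6, 1.8), lambda* = (-4.8)


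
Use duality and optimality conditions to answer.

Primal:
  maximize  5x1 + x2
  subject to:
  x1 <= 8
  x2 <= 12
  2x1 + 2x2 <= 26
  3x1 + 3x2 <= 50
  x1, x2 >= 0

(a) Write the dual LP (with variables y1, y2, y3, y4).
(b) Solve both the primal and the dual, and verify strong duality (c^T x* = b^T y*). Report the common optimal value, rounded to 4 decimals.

The standard primal-dual pair for 'max c^T x s.t. A x <= b, x >= 0' is:
  Dual:  min b^T y  s.t.  A^T y >= c,  y >= 0.

So the dual LP is:
  minimize  8y1 + 12y2 + 26y3 + 50y4
  subject to:
    y1 + 2y3 + 3y4 >= 5
    y2 + 2y3 + 3y4 >= 1
    y1, y2, y3, y4 >= 0

Solving the primal: x* = (8, 5).
  primal value c^T x* = 45.
Solving the dual: y* = (4, 0, 0.5, 0).
  dual value b^T y* = 45.
Strong duality: c^T x* = b^T y*. Confirmed.

45


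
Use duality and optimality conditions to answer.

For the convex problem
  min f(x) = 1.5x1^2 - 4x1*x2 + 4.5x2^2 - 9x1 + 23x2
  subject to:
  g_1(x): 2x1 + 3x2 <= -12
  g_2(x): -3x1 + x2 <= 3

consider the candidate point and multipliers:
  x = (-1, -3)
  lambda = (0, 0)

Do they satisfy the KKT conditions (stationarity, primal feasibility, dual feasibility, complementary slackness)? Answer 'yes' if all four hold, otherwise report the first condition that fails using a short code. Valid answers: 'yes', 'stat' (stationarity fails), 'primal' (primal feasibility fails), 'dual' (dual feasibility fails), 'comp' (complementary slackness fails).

Gradient of f: grad f(x) = Q x + c = (0, 0)
Constraint values g_i(x) = a_i^T x - b_i:
  g_1((-1, -3)) = 1
  g_2((-1, -3)) = -3
Stationarity residual: grad f(x) + sum_i lambda_i a_i = (0, 0)
  -> stationarity OK
Primal feasibility (all g_i <= 0): FAILS
Dual feasibility (all lambda_i >= 0): OK
Complementary slackness (lambda_i * g_i(x) = 0 for all i): OK

Verdict: the first failing condition is primal_feasibility -> primal.

primal


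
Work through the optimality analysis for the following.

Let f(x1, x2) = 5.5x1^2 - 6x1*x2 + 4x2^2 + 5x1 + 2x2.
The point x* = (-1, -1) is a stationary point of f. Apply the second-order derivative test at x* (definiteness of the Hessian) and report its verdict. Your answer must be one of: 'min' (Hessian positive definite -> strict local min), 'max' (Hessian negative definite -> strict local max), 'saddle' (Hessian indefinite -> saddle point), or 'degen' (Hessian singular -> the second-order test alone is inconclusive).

Compute the Hessian H = grad^2 f:
  H = [[11, -6], [-6, 8]]
Verify stationarity: grad f(x*) = H x* + g = (0, 0).
Eigenvalues of H: 3.3153, 15.6847.
Both eigenvalues > 0, so H is positive definite -> x* is a strict local min.

min


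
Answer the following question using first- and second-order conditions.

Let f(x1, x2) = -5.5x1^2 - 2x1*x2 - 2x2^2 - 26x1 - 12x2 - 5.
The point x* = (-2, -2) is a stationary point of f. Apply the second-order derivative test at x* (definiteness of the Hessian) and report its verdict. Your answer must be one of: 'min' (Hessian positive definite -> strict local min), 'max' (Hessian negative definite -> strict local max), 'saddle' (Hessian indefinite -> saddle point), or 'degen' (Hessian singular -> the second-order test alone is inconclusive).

Compute the Hessian H = grad^2 f:
  H = [[-11, -2], [-2, -4]]
Verify stationarity: grad f(x*) = H x* + g = (0, 0).
Eigenvalues of H: -11.5311, -3.4689.
Both eigenvalues < 0, so H is negative definite -> x* is a strict local max.

max


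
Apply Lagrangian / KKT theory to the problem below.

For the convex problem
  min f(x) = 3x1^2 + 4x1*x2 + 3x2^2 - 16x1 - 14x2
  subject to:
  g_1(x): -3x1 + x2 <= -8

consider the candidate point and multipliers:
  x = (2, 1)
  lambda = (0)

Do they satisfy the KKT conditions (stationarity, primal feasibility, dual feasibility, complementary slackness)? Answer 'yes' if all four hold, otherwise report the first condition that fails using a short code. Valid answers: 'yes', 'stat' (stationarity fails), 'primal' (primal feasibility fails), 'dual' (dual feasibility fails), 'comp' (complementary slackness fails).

Gradient of f: grad f(x) = Q x + c = (0, 0)
Constraint values g_i(x) = a_i^T x - b_i:
  g_1((2, 1)) = 3
Stationarity residual: grad f(x) + sum_i lambda_i a_i = (0, 0)
  -> stationarity OK
Primal feasibility (all g_i <= 0): FAILS
Dual feasibility (all lambda_i >= 0): OK
Complementary slackness (lambda_i * g_i(x) = 0 for all i): OK

Verdict: the first failing condition is primal_feasibility -> primal.

primal


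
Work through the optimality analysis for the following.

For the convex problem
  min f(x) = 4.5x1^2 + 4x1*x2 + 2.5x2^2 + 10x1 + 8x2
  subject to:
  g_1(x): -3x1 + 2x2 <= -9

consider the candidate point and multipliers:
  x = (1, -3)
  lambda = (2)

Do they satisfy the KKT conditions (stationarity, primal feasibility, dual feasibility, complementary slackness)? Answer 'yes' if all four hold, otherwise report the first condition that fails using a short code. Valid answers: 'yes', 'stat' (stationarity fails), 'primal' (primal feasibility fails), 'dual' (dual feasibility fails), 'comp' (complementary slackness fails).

Gradient of f: grad f(x) = Q x + c = (7, -3)
Constraint values g_i(x) = a_i^T x - b_i:
  g_1((1, -3)) = 0
Stationarity residual: grad f(x) + sum_i lambda_i a_i = (1, 1)
  -> stationarity FAILS
Primal feasibility (all g_i <= 0): OK
Dual feasibility (all lambda_i >= 0): OK
Complementary slackness (lambda_i * g_i(x) = 0 for all i): OK

Verdict: the first failing condition is stationarity -> stat.

stat


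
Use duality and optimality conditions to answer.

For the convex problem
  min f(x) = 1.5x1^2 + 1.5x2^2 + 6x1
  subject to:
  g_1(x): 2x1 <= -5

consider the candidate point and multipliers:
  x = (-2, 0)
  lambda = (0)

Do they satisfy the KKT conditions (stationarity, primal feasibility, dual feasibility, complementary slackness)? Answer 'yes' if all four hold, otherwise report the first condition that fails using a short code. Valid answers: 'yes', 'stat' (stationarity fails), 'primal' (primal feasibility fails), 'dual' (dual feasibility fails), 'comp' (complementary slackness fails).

Gradient of f: grad f(x) = Q x + c = (0, 0)
Constraint values g_i(x) = a_i^T x - b_i:
  g_1((-2, 0)) = 1
Stationarity residual: grad f(x) + sum_i lambda_i a_i = (0, 0)
  -> stationarity OK
Primal feasibility (all g_i <= 0): FAILS
Dual feasibility (all lambda_i >= 0): OK
Complementary slackness (lambda_i * g_i(x) = 0 for all i): OK

Verdict: the first failing condition is primal_feasibility -> primal.

primal


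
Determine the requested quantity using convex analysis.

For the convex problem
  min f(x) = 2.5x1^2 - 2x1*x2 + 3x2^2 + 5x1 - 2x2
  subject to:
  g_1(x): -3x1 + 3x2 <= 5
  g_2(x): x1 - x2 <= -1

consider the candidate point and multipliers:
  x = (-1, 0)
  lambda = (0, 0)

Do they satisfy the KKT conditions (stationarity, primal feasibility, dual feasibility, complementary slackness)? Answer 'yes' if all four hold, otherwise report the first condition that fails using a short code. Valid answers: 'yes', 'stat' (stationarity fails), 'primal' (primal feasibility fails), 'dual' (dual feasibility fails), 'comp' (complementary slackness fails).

Gradient of f: grad f(x) = Q x + c = (0, 0)
Constraint values g_i(x) = a_i^T x - b_i:
  g_1((-1, 0)) = -2
  g_2((-1, 0)) = 0
Stationarity residual: grad f(x) + sum_i lambda_i a_i = (0, 0)
  -> stationarity OK
Primal feasibility (all g_i <= 0): OK
Dual feasibility (all lambda_i >= 0): OK
Complementary slackness (lambda_i * g_i(x) = 0 for all i): OK

Verdict: yes, KKT holds.

yes


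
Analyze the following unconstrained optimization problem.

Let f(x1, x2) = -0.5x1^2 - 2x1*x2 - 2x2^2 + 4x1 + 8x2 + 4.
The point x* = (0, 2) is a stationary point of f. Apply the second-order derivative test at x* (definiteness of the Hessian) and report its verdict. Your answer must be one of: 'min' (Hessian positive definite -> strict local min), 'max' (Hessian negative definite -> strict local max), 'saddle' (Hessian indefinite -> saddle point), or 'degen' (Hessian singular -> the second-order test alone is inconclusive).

Compute the Hessian H = grad^2 f:
  H = [[-1, -2], [-2, -4]]
Verify stationarity: grad f(x*) = H x* + g = (0, 0).
Eigenvalues of H: -5, 0.
H has a zero eigenvalue (singular; negative semidefinite but not definite), so H is neither positive definite, negative definite, nor indefinite. The second-order test alone is inconclusive -> degen.
(Indeed, f is constant along the null direction of H through x*, so x* is not a strict local extremum.)

degen


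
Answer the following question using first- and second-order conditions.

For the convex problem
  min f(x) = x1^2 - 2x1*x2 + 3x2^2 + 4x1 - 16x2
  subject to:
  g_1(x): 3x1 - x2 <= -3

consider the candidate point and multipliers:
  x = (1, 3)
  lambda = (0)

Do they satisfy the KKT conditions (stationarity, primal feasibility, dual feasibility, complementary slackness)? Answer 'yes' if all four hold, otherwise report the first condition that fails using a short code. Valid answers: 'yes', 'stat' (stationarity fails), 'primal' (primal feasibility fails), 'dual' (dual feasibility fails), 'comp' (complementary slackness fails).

Gradient of f: grad f(x) = Q x + c = (0, 0)
Constraint values g_i(x) = a_i^T x - b_i:
  g_1((1, 3)) = 3
Stationarity residual: grad f(x) + sum_i lambda_i a_i = (0, 0)
  -> stationarity OK
Primal feasibility (all g_i <= 0): FAILS
Dual feasibility (all lambda_i >= 0): OK
Complementary slackness (lambda_i * g_i(x) = 0 for all i): OK

Verdict: the first failing condition is primal_feasibility -> primal.

primal


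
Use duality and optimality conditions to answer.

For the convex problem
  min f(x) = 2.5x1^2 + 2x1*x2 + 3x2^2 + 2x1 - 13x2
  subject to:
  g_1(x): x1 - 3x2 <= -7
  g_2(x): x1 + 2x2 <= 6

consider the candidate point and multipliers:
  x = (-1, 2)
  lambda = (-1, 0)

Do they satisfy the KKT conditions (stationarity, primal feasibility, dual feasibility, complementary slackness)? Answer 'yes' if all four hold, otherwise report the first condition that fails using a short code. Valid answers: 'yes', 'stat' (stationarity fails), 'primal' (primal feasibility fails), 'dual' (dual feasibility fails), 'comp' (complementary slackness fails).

Gradient of f: grad f(x) = Q x + c = (1, -3)
Constraint values g_i(x) = a_i^T x - b_i:
  g_1((-1, 2)) = 0
  g_2((-1, 2)) = -3
Stationarity residual: grad f(x) + sum_i lambda_i a_i = (0, 0)
  -> stationarity OK
Primal feasibility (all g_i <= 0): OK
Dual feasibility (all lambda_i >= 0): FAILS
Complementary slackness (lambda_i * g_i(x) = 0 for all i): OK

Verdict: the first failing condition is dual_feasibility -> dual.

dual


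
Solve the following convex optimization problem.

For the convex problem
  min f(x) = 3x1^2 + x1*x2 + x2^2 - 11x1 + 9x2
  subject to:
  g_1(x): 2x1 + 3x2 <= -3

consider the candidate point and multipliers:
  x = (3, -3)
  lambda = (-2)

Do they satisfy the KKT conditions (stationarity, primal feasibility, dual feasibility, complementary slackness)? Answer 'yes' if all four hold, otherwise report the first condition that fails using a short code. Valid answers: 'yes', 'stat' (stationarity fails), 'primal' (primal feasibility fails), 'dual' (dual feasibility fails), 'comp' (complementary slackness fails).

Gradient of f: grad f(x) = Q x + c = (4, 6)
Constraint values g_i(x) = a_i^T x - b_i:
  g_1((3, -3)) = 0
Stationarity residual: grad f(x) + sum_i lambda_i a_i = (0, 0)
  -> stationarity OK
Primal feasibility (all g_i <= 0): OK
Dual feasibility (all lambda_i >= 0): FAILS
Complementary slackness (lambda_i * g_i(x) = 0 for all i): OK

Verdict: the first failing condition is dual_feasibility -> dual.

dual


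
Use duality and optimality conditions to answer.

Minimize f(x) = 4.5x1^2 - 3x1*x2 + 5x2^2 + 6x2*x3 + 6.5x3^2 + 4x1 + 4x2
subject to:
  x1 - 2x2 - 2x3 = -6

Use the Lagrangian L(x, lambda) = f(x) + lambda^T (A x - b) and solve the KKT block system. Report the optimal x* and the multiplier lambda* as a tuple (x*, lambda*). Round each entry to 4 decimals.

Form the Lagrangian:
  L(x, lambda) = (1/2) x^T Q x + c^T x + lambda^T (A x - b)
Stationarity (grad_x L = 0): Q x + c + A^T lambda = 0.
Primal feasibility: A x = b.

This gives the KKT block system:
  [ Q   A^T ] [ x     ]   [-c ]
  [ A    0  ] [ lambda ] = [ b ]

Solving the linear system:
  x*      = (-1.6, 0.6, 1.6)
  lambda* = (12.2)
  f(x*)   = 34.6

x* = (-1.6, 0.6, 1.6), lambda* = (12.2)


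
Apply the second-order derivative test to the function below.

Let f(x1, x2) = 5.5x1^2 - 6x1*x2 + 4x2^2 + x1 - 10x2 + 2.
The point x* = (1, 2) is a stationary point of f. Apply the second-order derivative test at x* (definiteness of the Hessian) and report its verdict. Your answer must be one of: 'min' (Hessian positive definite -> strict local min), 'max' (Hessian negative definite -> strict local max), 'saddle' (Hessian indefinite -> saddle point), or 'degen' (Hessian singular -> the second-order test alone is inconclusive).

Compute the Hessian H = grad^2 f:
  H = [[11, -6], [-6, 8]]
Verify stationarity: grad f(x*) = H x* + g = (0, 0).
Eigenvalues of H: 3.3153, 15.6847.
Both eigenvalues > 0, so H is positive definite -> x* is a strict local min.

min


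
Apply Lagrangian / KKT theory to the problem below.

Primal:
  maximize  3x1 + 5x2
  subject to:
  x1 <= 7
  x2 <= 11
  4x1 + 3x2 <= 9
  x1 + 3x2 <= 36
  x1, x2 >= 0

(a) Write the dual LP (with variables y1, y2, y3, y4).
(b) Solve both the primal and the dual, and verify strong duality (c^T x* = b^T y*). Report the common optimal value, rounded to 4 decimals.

The standard primal-dual pair for 'max c^T x s.t. A x <= b, x >= 0' is:
  Dual:  min b^T y  s.t.  A^T y >= c,  y >= 0.

So the dual LP is:
  minimize  7y1 + 11y2 + 9y3 + 36y4
  subject to:
    y1 + 4y3 + y4 >= 3
    y2 + 3y3 + 3y4 >= 5
    y1, y2, y3, y4 >= 0

Solving the primal: x* = (0, 3).
  primal value c^T x* = 15.
Solving the dual: y* = (0, 0, 1.6667, 0).
  dual value b^T y* = 15.
Strong duality: c^T x* = b^T y*. Confirmed.

15


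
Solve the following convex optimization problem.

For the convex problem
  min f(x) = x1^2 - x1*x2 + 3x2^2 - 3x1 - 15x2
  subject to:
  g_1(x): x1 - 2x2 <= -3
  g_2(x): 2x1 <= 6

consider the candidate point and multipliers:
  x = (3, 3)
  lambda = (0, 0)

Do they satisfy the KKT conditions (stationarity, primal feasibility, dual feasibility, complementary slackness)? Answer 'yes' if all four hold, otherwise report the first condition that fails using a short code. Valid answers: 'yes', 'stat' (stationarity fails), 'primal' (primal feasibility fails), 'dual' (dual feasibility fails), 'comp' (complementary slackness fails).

Gradient of f: grad f(x) = Q x + c = (0, 0)
Constraint values g_i(x) = a_i^T x - b_i:
  g_1((3, 3)) = 0
  g_2((3, 3)) = 0
Stationarity residual: grad f(x) + sum_i lambda_i a_i = (0, 0)
  -> stationarity OK
Primal feasibility (all g_i <= 0): OK
Dual feasibility (all lambda_i >= 0): OK
Complementary slackness (lambda_i * g_i(x) = 0 for all i): OK

Verdict: yes, KKT holds.

yes


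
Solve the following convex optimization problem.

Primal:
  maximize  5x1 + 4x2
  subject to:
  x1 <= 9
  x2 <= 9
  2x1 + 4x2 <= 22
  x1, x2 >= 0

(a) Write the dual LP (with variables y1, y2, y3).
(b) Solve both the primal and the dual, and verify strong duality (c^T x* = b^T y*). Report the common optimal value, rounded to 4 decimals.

The standard primal-dual pair for 'max c^T x s.t. A x <= b, x >= 0' is:
  Dual:  min b^T y  s.t.  A^T y >= c,  y >= 0.

So the dual LP is:
  minimize  9y1 + 9y2 + 22y3
  subject to:
    y1 + 2y3 >= 5
    y2 + 4y3 >= 4
    y1, y2, y3 >= 0

Solving the primal: x* = (9, 1).
  primal value c^T x* = 49.
Solving the dual: y* = (3, 0, 1).
  dual value b^T y* = 49.
Strong duality: c^T x* = b^T y*. Confirmed.

49


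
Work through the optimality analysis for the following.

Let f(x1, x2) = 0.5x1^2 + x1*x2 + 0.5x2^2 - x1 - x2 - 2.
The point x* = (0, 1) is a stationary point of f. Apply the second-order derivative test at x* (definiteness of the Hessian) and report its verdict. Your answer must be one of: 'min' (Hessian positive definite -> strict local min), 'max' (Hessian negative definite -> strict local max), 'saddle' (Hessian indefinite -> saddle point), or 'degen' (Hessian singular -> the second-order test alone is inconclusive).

Compute the Hessian H = grad^2 f:
  H = [[1, 1], [1, 1]]
Verify stationarity: grad f(x*) = H x* + g = (0, 0).
Eigenvalues of H: 0, 2.
H has a zero eigenvalue (singular; positive semidefinite but not definite), so H is neither positive definite, negative definite, nor indefinite. The second-order test alone is inconclusive -> degen.
(Indeed, f is constant along the null direction of H through x*, so x* is not a strict local extremum.)

degen


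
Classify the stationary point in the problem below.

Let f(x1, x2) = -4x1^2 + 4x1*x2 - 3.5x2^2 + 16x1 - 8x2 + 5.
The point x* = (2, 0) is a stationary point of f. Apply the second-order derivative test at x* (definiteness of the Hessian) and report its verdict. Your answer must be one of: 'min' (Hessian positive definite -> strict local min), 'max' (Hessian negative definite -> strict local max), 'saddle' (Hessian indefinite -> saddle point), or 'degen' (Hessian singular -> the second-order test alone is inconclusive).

Compute the Hessian H = grad^2 f:
  H = [[-8, 4], [4, -7]]
Verify stationarity: grad f(x*) = H x* + g = (0, 0).
Eigenvalues of H: -11.5311, -3.4689.
Both eigenvalues < 0, so H is negative definite -> x* is a strict local max.

max


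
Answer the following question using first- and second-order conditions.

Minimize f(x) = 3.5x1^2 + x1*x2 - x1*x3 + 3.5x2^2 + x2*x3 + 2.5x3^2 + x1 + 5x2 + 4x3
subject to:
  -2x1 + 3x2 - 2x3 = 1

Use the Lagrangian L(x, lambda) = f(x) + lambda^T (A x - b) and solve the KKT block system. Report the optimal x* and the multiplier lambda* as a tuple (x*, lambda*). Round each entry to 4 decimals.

Form the Lagrangian:
  L(x, lambda) = (1/2) x^T Q x + c^T x + lambda^T (A x - b)
Stationarity (grad_x L = 0): Q x + c + A^T lambda = 0.
Primal feasibility: A x = b.

This gives the KKT block system:
  [ Q   A^T ] [ x     ]   [-c ]
  [ A    0  ] [ lambda ] = [ b ]

Solving the linear system:
  x*      = (-0.2806, -0.4365, -0.8741)
  lambda* = (-0.2633)
  f(x*)   = -2.8482

x* = (-0.2806, -0.4365, -0.8741), lambda* = (-0.2633)


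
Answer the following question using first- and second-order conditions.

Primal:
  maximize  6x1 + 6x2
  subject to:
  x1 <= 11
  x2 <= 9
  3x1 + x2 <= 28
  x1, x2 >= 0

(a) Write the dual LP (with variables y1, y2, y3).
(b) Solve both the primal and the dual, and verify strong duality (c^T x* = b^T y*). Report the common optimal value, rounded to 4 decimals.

The standard primal-dual pair for 'max c^T x s.t. A x <= b, x >= 0' is:
  Dual:  min b^T y  s.t.  A^T y >= c,  y >= 0.

So the dual LP is:
  minimize  11y1 + 9y2 + 28y3
  subject to:
    y1 + 3y3 >= 6
    y2 + y3 >= 6
    y1, y2, y3 >= 0

Solving the primal: x* = (6.3333, 9).
  primal value c^T x* = 92.
Solving the dual: y* = (0, 4, 2).
  dual value b^T y* = 92.
Strong duality: c^T x* = b^T y*. Confirmed.

92


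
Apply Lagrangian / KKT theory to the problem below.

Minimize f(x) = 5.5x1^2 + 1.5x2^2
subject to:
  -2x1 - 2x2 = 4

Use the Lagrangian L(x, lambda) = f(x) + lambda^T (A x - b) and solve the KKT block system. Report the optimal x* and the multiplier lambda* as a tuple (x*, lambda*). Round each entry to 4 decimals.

Form the Lagrangian:
  L(x, lambda) = (1/2) x^T Q x + c^T x + lambda^T (A x - b)
Stationarity (grad_x L = 0): Q x + c + A^T lambda = 0.
Primal feasibility: A x = b.

This gives the KKT block system:
  [ Q   A^T ] [ x     ]   [-c ]
  [ A    0  ] [ lambda ] = [ b ]

Solving the linear system:
  x*      = (-0.4286, -1.5714)
  lambda* = (-2.3571)
  f(x*)   = 4.7143

x* = (-0.4286, -1.5714), lambda* = (-2.3571)


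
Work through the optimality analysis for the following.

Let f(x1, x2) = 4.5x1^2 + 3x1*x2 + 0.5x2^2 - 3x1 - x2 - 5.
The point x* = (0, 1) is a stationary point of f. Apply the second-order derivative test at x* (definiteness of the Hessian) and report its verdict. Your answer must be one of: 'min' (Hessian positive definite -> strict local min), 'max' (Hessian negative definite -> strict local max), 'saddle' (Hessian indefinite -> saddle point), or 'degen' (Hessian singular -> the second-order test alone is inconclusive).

Compute the Hessian H = grad^2 f:
  H = [[9, 3], [3, 1]]
Verify stationarity: grad f(x*) = H x* + g = (0, 0).
Eigenvalues of H: 0, 10.
H has a zero eigenvalue (singular; positive semidefinite but not definite), so H is neither positive definite, negative definite, nor indefinite. The second-order test alone is inconclusive -> degen.
(Indeed, f is constant along the null direction of H through x*, so x* is not a strict local extremum.)

degen


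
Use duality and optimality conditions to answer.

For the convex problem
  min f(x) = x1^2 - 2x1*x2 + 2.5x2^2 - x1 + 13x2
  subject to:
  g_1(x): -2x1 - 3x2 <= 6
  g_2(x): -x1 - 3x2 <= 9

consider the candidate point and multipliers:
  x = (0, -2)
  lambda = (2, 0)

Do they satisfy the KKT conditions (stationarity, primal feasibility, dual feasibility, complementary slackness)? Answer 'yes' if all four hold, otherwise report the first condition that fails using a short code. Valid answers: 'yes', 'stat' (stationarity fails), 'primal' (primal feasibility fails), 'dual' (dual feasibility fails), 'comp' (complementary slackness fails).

Gradient of f: grad f(x) = Q x + c = (3, 3)
Constraint values g_i(x) = a_i^T x - b_i:
  g_1((0, -2)) = 0
  g_2((0, -2)) = -3
Stationarity residual: grad f(x) + sum_i lambda_i a_i = (-1, -3)
  -> stationarity FAILS
Primal feasibility (all g_i <= 0): OK
Dual feasibility (all lambda_i >= 0): OK
Complementary slackness (lambda_i * g_i(x) = 0 for all i): OK

Verdict: the first failing condition is stationarity -> stat.

stat


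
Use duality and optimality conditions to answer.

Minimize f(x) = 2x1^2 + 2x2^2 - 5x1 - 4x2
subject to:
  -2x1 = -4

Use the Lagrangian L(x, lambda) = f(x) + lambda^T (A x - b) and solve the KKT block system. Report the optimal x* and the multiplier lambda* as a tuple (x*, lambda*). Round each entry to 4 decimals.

Form the Lagrangian:
  L(x, lambda) = (1/2) x^T Q x + c^T x + lambda^T (A x - b)
Stationarity (grad_x L = 0): Q x + c + A^T lambda = 0.
Primal feasibility: A x = b.

This gives the KKT block system:
  [ Q   A^T ] [ x     ]   [-c ]
  [ A    0  ] [ lambda ] = [ b ]

Solving the linear system:
  x*      = (2, 1)
  lambda* = (1.5)
  f(x*)   = -4

x* = (2, 1), lambda* = (1.5)


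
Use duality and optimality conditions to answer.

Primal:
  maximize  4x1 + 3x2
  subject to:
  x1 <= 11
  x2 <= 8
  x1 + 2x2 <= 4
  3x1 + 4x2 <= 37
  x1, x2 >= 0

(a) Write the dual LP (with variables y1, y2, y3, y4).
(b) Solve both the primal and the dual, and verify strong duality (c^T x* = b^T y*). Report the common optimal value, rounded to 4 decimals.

The standard primal-dual pair for 'max c^T x s.t. A x <= b, x >= 0' is:
  Dual:  min b^T y  s.t.  A^T y >= c,  y >= 0.

So the dual LP is:
  minimize  11y1 + 8y2 + 4y3 + 37y4
  subject to:
    y1 + y3 + 3y4 >= 4
    y2 + 2y3 + 4y4 >= 3
    y1, y2, y3, y4 >= 0

Solving the primal: x* = (4, 0).
  primal value c^T x* = 16.
Solving the dual: y* = (0, 0, 4, 0).
  dual value b^T y* = 16.
Strong duality: c^T x* = b^T y*. Confirmed.

16


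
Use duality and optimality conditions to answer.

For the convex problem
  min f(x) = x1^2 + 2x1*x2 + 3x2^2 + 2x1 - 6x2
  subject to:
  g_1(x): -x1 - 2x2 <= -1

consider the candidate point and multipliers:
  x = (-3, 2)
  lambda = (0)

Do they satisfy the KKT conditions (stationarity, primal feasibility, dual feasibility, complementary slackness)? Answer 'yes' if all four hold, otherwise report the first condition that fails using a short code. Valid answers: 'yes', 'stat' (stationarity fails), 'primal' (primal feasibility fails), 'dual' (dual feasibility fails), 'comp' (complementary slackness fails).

Gradient of f: grad f(x) = Q x + c = (0, 0)
Constraint values g_i(x) = a_i^T x - b_i:
  g_1((-3, 2)) = 0
Stationarity residual: grad f(x) + sum_i lambda_i a_i = (0, 0)
  -> stationarity OK
Primal feasibility (all g_i <= 0): OK
Dual feasibility (all lambda_i >= 0): OK
Complementary slackness (lambda_i * g_i(x) = 0 for all i): OK

Verdict: yes, KKT holds.

yes


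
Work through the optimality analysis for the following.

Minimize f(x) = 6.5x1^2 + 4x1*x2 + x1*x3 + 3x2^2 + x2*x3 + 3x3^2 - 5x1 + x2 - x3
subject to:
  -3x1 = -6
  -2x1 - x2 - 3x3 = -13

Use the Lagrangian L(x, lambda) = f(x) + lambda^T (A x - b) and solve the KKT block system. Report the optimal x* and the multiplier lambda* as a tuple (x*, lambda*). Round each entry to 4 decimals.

Form the Lagrangian:
  L(x, lambda) = (1/2) x^T Q x + c^T x + lambda^T (A x - b)
Stationarity (grad_x L = 0): Q x + c + A^T lambda = 0.
Primal feasibility: A x = b.

This gives the KKT block system:
  [ Q   A^T ] [ x     ]   [-c ]
  [ A    0  ] [ lambda ] = [ b ]

Solving the linear system:
  x*      = (2, -0.9444, 3.3148)
  lambda* = (2.4136, 6.6481)
  f(x*)   = 43.3241

x* = (2, -0.9444, 3.3148), lambda* = (2.4136, 6.6481)


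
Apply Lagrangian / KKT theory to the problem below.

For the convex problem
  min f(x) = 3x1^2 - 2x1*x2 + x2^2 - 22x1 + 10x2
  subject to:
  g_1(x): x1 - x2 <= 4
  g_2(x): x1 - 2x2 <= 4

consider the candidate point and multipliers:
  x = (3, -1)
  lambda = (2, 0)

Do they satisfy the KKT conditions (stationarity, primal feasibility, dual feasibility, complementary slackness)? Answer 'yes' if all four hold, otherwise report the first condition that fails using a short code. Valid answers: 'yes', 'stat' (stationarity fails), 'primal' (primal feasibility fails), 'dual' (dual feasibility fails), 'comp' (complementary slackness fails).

Gradient of f: grad f(x) = Q x + c = (-2, 2)
Constraint values g_i(x) = a_i^T x - b_i:
  g_1((3, -1)) = 0
  g_2((3, -1)) = 1
Stationarity residual: grad f(x) + sum_i lambda_i a_i = (0, 0)
  -> stationarity OK
Primal feasibility (all g_i <= 0): FAILS
Dual feasibility (all lambda_i >= 0): OK
Complementary slackness (lambda_i * g_i(x) = 0 for all i): OK

Verdict: the first failing condition is primal_feasibility -> primal.

primal


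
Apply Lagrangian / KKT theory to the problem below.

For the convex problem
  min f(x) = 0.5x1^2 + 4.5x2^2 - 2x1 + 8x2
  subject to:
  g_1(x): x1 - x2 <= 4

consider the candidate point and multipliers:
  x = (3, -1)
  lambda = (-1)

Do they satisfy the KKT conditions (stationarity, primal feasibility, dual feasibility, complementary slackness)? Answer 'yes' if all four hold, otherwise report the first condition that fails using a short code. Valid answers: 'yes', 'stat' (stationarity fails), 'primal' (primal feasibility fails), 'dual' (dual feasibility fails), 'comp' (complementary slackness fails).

Gradient of f: grad f(x) = Q x + c = (1, -1)
Constraint values g_i(x) = a_i^T x - b_i:
  g_1((3, -1)) = 0
Stationarity residual: grad f(x) + sum_i lambda_i a_i = (0, 0)
  -> stationarity OK
Primal feasibility (all g_i <= 0): OK
Dual feasibility (all lambda_i >= 0): FAILS
Complementary slackness (lambda_i * g_i(x) = 0 for all i): OK

Verdict: the first failing condition is dual_feasibility -> dual.

dual


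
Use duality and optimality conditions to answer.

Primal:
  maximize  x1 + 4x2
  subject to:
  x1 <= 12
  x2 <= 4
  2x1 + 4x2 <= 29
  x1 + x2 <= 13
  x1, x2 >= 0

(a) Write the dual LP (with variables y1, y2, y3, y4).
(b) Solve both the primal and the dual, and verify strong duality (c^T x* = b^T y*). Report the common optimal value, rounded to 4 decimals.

The standard primal-dual pair for 'max c^T x s.t. A x <= b, x >= 0' is:
  Dual:  min b^T y  s.t.  A^T y >= c,  y >= 0.

So the dual LP is:
  minimize  12y1 + 4y2 + 29y3 + 13y4
  subject to:
    y1 + 2y3 + y4 >= 1
    y2 + 4y3 + y4 >= 4
    y1, y2, y3, y4 >= 0

Solving the primal: x* = (6.5, 4).
  primal value c^T x* = 22.5.
Solving the dual: y* = (0, 2, 0.5, 0).
  dual value b^T y* = 22.5.
Strong duality: c^T x* = b^T y*. Confirmed.

22.5


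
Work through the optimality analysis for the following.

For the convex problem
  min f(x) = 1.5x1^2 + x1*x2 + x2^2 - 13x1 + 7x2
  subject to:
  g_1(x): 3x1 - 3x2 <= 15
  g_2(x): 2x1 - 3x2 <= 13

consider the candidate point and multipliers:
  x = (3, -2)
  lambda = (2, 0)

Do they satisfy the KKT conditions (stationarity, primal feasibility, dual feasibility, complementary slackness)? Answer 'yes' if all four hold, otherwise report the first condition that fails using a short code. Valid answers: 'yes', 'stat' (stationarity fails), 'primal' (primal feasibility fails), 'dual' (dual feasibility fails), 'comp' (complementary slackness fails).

Gradient of f: grad f(x) = Q x + c = (-6, 6)
Constraint values g_i(x) = a_i^T x - b_i:
  g_1((3, -2)) = 0
  g_2((3, -2)) = -1
Stationarity residual: grad f(x) + sum_i lambda_i a_i = (0, 0)
  -> stationarity OK
Primal feasibility (all g_i <= 0): OK
Dual feasibility (all lambda_i >= 0): OK
Complementary slackness (lambda_i * g_i(x) = 0 for all i): OK

Verdict: yes, KKT holds.

yes


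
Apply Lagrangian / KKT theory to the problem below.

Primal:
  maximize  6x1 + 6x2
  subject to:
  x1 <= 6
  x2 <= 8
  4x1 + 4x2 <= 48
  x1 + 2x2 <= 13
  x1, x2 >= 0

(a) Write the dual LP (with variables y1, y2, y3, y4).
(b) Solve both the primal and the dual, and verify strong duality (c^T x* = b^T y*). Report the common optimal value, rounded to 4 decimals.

The standard primal-dual pair for 'max c^T x s.t. A x <= b, x >= 0' is:
  Dual:  min b^T y  s.t.  A^T y >= c,  y >= 0.

So the dual LP is:
  minimize  6y1 + 8y2 + 48y3 + 13y4
  subject to:
    y1 + 4y3 + y4 >= 6
    y2 + 4y3 + 2y4 >= 6
    y1, y2, y3, y4 >= 0

Solving the primal: x* = (6, 3.5).
  primal value c^T x* = 57.
Solving the dual: y* = (3, 0, 0, 3).
  dual value b^T y* = 57.
Strong duality: c^T x* = b^T y*. Confirmed.

57


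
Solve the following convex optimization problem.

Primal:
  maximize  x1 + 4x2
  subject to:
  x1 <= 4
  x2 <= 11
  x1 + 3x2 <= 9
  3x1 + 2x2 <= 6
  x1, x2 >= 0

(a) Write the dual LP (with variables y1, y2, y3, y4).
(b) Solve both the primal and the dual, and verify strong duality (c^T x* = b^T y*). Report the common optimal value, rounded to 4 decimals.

The standard primal-dual pair for 'max c^T x s.t. A x <= b, x >= 0' is:
  Dual:  min b^T y  s.t.  A^T y >= c,  y >= 0.

So the dual LP is:
  minimize  4y1 + 11y2 + 9y3 + 6y4
  subject to:
    y1 + y3 + 3y4 >= 1
    y2 + 3y3 + 2y4 >= 4
    y1, y2, y3, y4 >= 0

Solving the primal: x* = (0, 3).
  primal value c^T x* = 12.
Solving the dual: y* = (0, 0, 0, 2).
  dual value b^T y* = 12.
Strong duality: c^T x* = b^T y*. Confirmed.

12


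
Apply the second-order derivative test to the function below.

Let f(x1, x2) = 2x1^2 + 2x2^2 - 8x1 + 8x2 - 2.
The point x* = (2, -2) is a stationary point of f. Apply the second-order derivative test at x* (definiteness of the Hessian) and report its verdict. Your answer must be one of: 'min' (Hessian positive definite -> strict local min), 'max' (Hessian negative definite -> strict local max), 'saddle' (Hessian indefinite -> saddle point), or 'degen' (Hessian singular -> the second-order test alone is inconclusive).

Compute the Hessian H = grad^2 f:
  H = [[4, 0], [0, 4]]
Verify stationarity: grad f(x*) = H x* + g = (0, 0).
Eigenvalues of H: 4, 4.
Both eigenvalues > 0, so H is positive definite -> x* is a strict local min.

min


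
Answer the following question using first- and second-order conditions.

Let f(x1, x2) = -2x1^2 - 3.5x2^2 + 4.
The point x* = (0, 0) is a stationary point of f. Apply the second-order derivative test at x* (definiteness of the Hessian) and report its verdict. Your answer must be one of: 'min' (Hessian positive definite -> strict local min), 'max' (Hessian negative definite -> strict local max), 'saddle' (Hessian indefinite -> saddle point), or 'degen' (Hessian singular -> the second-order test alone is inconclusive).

Compute the Hessian H = grad^2 f:
  H = [[-4, 0], [0, -7]]
Verify stationarity: grad f(x*) = H x* + g = (0, 0).
Eigenvalues of H: -7, -4.
Both eigenvalues < 0, so H is negative definite -> x* is a strict local max.

max


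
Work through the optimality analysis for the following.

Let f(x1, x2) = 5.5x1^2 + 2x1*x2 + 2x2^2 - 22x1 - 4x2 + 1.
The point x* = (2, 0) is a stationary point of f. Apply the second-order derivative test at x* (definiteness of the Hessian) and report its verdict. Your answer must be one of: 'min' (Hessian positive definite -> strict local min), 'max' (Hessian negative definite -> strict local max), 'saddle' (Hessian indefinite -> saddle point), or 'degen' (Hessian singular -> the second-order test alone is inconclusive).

Compute the Hessian H = grad^2 f:
  H = [[11, 2], [2, 4]]
Verify stationarity: grad f(x*) = H x* + g = (0, 0).
Eigenvalues of H: 3.4689, 11.5311.
Both eigenvalues > 0, so H is positive definite -> x* is a strict local min.

min


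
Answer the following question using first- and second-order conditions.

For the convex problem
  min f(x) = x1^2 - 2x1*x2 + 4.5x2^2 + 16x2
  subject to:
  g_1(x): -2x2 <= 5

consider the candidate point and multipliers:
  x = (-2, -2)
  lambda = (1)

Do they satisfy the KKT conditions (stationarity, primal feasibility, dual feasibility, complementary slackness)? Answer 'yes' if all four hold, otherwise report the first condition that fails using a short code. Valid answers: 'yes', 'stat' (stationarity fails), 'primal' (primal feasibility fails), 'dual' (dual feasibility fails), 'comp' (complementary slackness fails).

Gradient of f: grad f(x) = Q x + c = (0, 2)
Constraint values g_i(x) = a_i^T x - b_i:
  g_1((-2, -2)) = -1
Stationarity residual: grad f(x) + sum_i lambda_i a_i = (0, 0)
  -> stationarity OK
Primal feasibility (all g_i <= 0): OK
Dual feasibility (all lambda_i >= 0): OK
Complementary slackness (lambda_i * g_i(x) = 0 for all i): FAILS

Verdict: the first failing condition is complementary_slackness -> comp.

comp


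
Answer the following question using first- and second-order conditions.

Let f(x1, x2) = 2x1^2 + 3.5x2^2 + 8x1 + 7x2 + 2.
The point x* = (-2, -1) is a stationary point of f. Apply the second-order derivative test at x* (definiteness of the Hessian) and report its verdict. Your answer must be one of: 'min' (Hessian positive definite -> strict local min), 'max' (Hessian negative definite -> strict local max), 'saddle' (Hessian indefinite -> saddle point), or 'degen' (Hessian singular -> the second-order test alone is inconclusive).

Compute the Hessian H = grad^2 f:
  H = [[4, 0], [0, 7]]
Verify stationarity: grad f(x*) = H x* + g = (0, 0).
Eigenvalues of H: 4, 7.
Both eigenvalues > 0, so H is positive definite -> x* is a strict local min.

min
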